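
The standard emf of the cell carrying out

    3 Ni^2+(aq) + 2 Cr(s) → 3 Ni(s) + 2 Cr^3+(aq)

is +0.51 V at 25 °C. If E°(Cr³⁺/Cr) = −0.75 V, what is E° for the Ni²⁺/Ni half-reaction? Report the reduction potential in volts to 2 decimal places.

In the reaction as written the Ni²⁺/Ni couple is reduced (cathode) and Cr³⁺/Cr is oxidized (anode), so E°cell = E°(Ni²⁺/Ni) − E°(Cr³⁺/Cr).
E°(Ni²⁺/Ni) = E°cell + E°(anode) = +0.51 + (−0.75) = −0.24 V.

−0.24 V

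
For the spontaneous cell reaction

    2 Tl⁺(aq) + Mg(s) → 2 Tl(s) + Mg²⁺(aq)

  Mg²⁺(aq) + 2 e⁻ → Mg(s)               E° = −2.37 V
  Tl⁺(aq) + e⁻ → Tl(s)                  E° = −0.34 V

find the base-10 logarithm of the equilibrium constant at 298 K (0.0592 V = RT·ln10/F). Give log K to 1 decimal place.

The Tl⁺/Tl couple is reduced (cathode); E°cell = −0.34 − (−2.37) = +2.03 V with n = 2.
At equilibrium E = 0, so log K = nE°cell / 0.0592 = (2)(+2.03) / 0.0592 = 68.6.

log K = 68.6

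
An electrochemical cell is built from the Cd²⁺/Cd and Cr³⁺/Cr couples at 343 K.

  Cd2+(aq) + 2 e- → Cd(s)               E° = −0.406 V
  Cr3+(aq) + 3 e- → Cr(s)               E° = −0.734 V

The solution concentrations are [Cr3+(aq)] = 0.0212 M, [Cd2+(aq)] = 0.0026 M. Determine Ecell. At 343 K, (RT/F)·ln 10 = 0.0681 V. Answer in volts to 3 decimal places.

+0.278 V

Since E°(Cd²⁺/Cd) > E°(Cr³⁺/Cr), Cd²⁺/Cd serves as the cathode.
The standard potential is −0.406 − (−0.734) = +0.328 V and the balanced reaction transfers n = 6 electrons.
Balancing gives 3 Cd2+(aq) + 2 Cr(s) → 3 Cd(s) + 2 Cr3+(aq); hence Q = [Cr3+(aq)]^2 / [Cd2+(aq)]^3 = 2.56×10^4 (log Q = 4.408).
E = E° − (0.0681/n)·log Q = +0.328 − (0.0681/6)(4.408) = +0.278 V.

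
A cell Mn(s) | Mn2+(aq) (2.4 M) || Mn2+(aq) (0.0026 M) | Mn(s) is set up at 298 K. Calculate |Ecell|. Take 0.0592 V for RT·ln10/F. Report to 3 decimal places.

For a concentration cell E°cell = 0, since both electrodes use the same couple.
The compartment with the higher Mn2+(aq) concentration (2.4 M) acts as the cathode; ions are reduced there and produced at the dilute (0.0026 M) anode.
With n = 2, Ecell = −(0.0592/2)·log([dilute]/[conc]) = −(0.0592/2)·log(0.0026/2.4) = +0.088 V.

0.088 V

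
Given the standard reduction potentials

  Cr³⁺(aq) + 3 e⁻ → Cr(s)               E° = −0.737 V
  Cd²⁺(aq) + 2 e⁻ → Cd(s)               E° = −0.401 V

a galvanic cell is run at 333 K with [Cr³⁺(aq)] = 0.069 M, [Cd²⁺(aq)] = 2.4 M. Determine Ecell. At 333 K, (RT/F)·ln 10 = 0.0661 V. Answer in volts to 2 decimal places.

Since E°(Cd²⁺/Cd) > E°(Cr³⁺/Cr), Cd²⁺/Cd serves as the cathode.
The standard potential is −0.401 − (−0.737) = +0.336 V and the balanced reaction transfers n = 6 electrons.
Balancing gives 3 Cd²⁺(aq) + 2 Cr(s) → 3 Cd(s) + 2 Cr³⁺(aq); hence Q = [Cr³⁺(aq)]^2 / [Cd²⁺(aq)]^3 = 0.000344 (log Q = −3.463).
Applying E = E° − (RT ln10/nF)·log Q gives +0.336 − (0.0661/6)(−3.463) = +0.37 V.

+0.37 V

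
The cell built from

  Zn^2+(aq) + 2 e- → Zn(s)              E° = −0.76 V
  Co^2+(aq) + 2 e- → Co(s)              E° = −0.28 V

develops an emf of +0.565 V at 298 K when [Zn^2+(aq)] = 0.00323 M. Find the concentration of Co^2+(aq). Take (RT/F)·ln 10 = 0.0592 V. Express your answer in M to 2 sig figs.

Co²⁺/Co is the cathode (higher E°); E°cell = −0.28 − (−0.76) = +0.48 V with n = 2.
Since E = E° − (0.0592/n)·log Q, log Q = n(E° − E)/0.0592 = −2.872.
The balanced reaction is Co^2+(aq) + Zn(s) → Co(s) + Zn^2+(aq), so Q = [Zn^2+(aq)] / [Co^2+(aq)].
Solving for the unknown gives log [Co^2+(aq)] = 0.381, so [Co^2+(aq)] ≈ 2.4 M.

2.4 M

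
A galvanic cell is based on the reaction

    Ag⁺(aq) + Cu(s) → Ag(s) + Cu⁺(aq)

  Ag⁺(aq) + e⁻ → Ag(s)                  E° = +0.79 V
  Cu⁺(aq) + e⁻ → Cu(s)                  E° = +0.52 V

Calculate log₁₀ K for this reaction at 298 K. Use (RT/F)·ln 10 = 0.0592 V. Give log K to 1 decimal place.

log K = 4.6

The Ag⁺/Ag couple is reduced (cathode); E°cell = +0.79 − (+0.52) = +0.27 V with n = 1.
At equilibrium E = 0, so log K = nE°cell / 0.0592 = (1)(+0.27) / 0.0592 = 4.6.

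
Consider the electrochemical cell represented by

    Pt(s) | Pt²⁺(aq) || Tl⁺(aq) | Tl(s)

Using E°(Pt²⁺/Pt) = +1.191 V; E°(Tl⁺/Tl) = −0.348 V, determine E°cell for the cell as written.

−1.539 V

By convention the left-hand electrode in cell notation is the anode (oxidation) and the right-hand electrode is the cathode (reduction).
E°cell = E°(right) − E°(left) = −0.348 − (+1.191) = −1.539 V.
The negative sign shows that, as written, the cell would require an external voltage to drive the reaction.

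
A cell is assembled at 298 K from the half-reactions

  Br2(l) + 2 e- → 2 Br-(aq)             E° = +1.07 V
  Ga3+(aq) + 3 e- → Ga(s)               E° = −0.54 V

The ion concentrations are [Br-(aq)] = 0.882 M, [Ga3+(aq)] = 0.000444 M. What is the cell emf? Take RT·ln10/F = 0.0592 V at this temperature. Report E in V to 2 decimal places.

+1.68 V

Br₂/Br⁻ is reduced (cathode, E° = +1.07 V) and Ga³⁺/Ga is oxidized (anode).
The standard potential is +1.07 − (−0.54) = +1.61 V and the balanced reaction transfers n = 6 electrons.
Balancing gives 3 Br2(l) + 2 Ga(s) → 6 Br-(aq) + 2 Ga3+(aq); hence Q = [Br-(aq)]^6·[Ga3+(aq)]^2 = 9.28×10^−8 (log Q = −7.032).
Applying E = E° − (RT ln10/nF)·log Q gives +1.61 − (0.0592/6)(−7.032) = +1.68 V.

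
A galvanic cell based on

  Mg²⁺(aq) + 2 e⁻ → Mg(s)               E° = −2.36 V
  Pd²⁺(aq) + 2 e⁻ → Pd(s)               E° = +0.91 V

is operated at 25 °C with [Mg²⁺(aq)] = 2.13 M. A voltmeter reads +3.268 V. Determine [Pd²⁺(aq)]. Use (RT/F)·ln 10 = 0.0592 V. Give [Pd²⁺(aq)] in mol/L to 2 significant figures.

1.8 M

The Pd²⁺/Pd couple has the larger reduction potential, so it is the cathode: E°cell = +0.91 − (−2.36) = +3.27 V and n = 2.
From the Nernst equation, log Q = n(E° − E)/0.0592 = 2·(+3.27 − (+3.268))/0.0592 = 0.068.
For Pd²⁺(aq) + Mg(s) → Pd(s) + Mg²⁺(aq), the reaction quotient is Q = [Mg²⁺(aq)] / [Pd²⁺(aq)].
Solving for the unknown gives log [Pd²⁺(aq)] = 0.260, so [Pd²⁺(aq)] ≈ 1.8 M.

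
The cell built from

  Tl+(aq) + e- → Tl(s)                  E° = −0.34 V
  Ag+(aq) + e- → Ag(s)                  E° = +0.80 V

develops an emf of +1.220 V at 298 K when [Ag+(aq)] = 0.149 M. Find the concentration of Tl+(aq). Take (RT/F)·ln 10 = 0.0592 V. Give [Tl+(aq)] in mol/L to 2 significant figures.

0.0066 M

With Ag⁺/Ag at the cathode and Tl⁺/Tl at the anode, E°cell = +0.80 − (−0.34) = +1.14 V (n = 1).
From the Nernst equation, log Q = n(E° − E)/0.0592 = 1·(+1.14 − (+1.220))/0.0592 = −1.351.
For Ag+(aq) + Tl(s) → Ag(s) + Tl+(aq), the reaction quotient is Q = [Tl+(aq)] / [Ag+(aq)].
Solving for the unknown gives log [Tl+(aq)] = −2.178, so [Tl+(aq)] ≈ 0.0066 M.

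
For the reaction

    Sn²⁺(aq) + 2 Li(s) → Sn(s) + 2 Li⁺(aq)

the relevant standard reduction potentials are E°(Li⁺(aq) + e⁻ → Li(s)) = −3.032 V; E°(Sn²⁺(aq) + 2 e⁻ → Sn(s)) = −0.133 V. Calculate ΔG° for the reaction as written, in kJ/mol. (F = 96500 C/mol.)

In the reaction as written Sn²⁺(aq) is reduced, so the Sn²⁺/Sn couple is the cathode and Li⁺/Li is the anode.
E°cell = −0.133 − (−3.032) = +2.899 V; balancing electrons gives n = 2.
ΔG° = −nFE°cell = −(2)(96500)(+2.899) J/mol = −560 kJ/mol.

−560 kJ/mol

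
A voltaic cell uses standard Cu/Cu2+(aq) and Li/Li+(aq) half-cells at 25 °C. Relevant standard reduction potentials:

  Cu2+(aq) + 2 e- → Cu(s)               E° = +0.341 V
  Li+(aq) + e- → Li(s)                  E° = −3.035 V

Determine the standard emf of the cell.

+3.376 V

The Cu²⁺/Cu couple has the higher E°, so Cu ion is reduced (cathode) and Li is oxidized (anode).
E°cell = E°(cathode) − E°(anode) = +0.341 − (−3.035) = +3.376 V.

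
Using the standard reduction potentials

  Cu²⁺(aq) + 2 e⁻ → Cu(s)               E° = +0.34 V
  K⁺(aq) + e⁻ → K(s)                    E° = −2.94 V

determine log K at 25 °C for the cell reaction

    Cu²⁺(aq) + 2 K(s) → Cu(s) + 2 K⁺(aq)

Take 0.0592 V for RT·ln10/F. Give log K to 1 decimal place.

The Cu²⁺/Cu couple is reduced (cathode); E°cell = +0.34 − (−2.94) = +3.28 V with n = 2.
At equilibrium E = 0, so log K = nE°cell / 0.0592 = (2)(+3.28) / 0.0592 = 110.8.

log K = 110.8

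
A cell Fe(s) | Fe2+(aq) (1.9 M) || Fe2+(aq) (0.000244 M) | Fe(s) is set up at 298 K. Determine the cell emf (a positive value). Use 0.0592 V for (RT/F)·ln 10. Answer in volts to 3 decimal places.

For a concentration cell E°cell = 0, since both electrodes use the same couple.
The compartment with the higher Fe2+(aq) concentration (1.9 M) acts as the cathode; ions are reduced there and produced at the dilute (0.000244 M) anode.
With n = 2, Ecell = −(0.0592/2)·log([dilute]/[conc]) = −(0.0592/2)·log(0.000244/1.9) = +0.115 V.

0.115 V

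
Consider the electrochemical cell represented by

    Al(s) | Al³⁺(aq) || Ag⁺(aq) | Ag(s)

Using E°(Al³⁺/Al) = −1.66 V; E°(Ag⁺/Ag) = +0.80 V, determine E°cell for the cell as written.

+2.46 V

By convention the left-hand electrode in cell notation is the anode (oxidation) and the right-hand electrode is the cathode (reduction).
E°cell = E°(right) − E°(left) = +0.80 − (−1.66) = +2.46 V.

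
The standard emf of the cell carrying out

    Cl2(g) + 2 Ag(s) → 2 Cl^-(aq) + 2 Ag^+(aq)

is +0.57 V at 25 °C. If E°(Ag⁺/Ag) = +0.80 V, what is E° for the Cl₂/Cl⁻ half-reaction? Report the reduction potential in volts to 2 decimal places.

In the reaction as written the Cl₂/Cl⁻ couple is reduced (cathode) and Ag⁺/Ag is oxidized (anode), so E°cell = E°(Cl₂/Cl⁻) − E°(Ag⁺/Ag).
E°(Cl₂/Cl⁻) = E°cell + E°(anode) = +0.57 + (+0.80) = +1.37 V.

+1.37 V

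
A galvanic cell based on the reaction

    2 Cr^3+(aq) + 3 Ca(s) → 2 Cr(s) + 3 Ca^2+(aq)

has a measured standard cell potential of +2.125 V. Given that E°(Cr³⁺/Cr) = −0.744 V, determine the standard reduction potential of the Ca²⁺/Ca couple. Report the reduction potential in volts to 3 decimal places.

−2.869 V

In the reaction as written the Cr³⁺/Cr couple is reduced (cathode) and Ca²⁺/Ca is oxidized (anode), so E°cell = E°(Cr³⁺/Cr) − E°(Ca²⁺/Ca).
E°(Ca²⁺/Ca) = E°(cathode) − E°cell = −0.744 − (+2.125) = −2.869 V.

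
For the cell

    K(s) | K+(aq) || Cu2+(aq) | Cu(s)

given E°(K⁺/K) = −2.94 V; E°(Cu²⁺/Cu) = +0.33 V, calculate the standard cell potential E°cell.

By convention the left-hand electrode in cell notation is the anode (oxidation) and the right-hand electrode is the cathode (reduction).
E°cell = E°(right) − E°(left) = +0.33 − (−2.94) = +3.27 V.

+3.27 V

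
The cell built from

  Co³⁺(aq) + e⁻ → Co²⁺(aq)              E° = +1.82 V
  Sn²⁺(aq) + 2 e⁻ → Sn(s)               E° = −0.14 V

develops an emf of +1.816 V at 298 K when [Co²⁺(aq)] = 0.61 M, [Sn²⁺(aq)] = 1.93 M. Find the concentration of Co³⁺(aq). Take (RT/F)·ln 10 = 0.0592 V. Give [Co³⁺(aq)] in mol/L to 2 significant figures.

Co³⁺/Co²⁺ is the cathode (higher E°); E°cell = +1.82 − (−0.14) = +1.96 V with n = 2.
Since E = E° − (0.0592/n)·log Q, log Q = n(E° − E)/0.0592 = 4.865.
The balanced reaction is 2 Co³⁺(aq) + Sn(s) → 2 Co²⁺(aq) + Sn²⁺(aq), so Q = ([Co²⁺(aq)]^2·[Sn²⁺(aq)]) / [Co³⁺(aq)]^2.
Substituting the known concentrations and solving, log [Co³⁺(aq)] = −2.504 and [Co³⁺(aq)] = 0.0031 M.

0.0031 M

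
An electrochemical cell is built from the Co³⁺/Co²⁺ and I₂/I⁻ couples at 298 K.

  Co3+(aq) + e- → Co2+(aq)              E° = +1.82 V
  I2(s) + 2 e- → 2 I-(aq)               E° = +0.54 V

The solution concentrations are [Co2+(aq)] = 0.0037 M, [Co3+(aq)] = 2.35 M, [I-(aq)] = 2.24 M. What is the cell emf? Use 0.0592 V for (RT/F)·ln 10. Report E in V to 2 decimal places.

+1.47 V

Co³⁺/Co²⁺ is reduced (cathode, E° = +1.82 V) and I₂/I⁻ is oxidized (anode).
The standard potential is +1.82 − (+0.54) = +1.28 V and the balanced reaction transfers n = 2 electrons.
Balancing gives 2 Co3+(aq) + 2 I-(aq) → 2 Co2+(aq) + I2(s); hence Q = [Co2+(aq)]^2 / ([Co3+(aq)]^2·[I-(aq)]^2) = 4.94×10^−7 (log Q = −6.306).
By the Nernst equation, E = +1.28 − (0.0592/2)·(−6.306) = +1.47 V.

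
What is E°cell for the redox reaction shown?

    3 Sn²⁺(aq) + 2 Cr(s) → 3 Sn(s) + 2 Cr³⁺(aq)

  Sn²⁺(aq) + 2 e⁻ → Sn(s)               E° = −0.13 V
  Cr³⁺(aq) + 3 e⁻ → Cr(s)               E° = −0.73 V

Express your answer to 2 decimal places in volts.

Sn²⁺(aq) gains electrons, so the Sn²⁺/Sn couple is the cathode; the Cr³⁺/Cr couple is the anode.
E°cell = E°(cathode) − E°(anode) = −0.13 − (−0.73) = +0.60 V.

+0.60 V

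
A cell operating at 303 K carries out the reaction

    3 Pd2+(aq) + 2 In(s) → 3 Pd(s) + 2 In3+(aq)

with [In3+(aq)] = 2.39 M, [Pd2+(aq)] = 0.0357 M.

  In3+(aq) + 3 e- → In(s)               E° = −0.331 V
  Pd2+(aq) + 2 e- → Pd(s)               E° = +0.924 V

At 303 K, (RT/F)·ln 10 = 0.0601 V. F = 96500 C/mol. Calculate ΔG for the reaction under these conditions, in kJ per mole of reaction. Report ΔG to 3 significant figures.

−697 kJ/mol

The standard cell potential is +0.924 − (−0.331) = +1.255 V, with n = 6 electrons in the balanced equation.
The reaction quotient is [In3+(aq)]^2 / [Pd2+(aq)]^3 = 1.26×10^5; by Nernst, E = +1.255 − (0.0601/6)(5.099) = +1.2039 V.
Finally ΔG = −nFE = −(6)(96500 C/mol)(+1.2039 V) = −697 kJ/mol.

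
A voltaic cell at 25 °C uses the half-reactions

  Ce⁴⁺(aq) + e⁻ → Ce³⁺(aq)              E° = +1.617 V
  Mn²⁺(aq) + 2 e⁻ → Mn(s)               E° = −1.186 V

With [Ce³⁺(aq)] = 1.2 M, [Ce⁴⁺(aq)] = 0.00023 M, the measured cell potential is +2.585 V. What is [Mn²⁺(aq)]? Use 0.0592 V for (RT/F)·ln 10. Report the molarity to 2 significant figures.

0.85 M

With Ce⁴⁺/Ce³⁺ at the cathode and Mn²⁺/Mn at the anode, E°cell = +1.617 − (−1.186) = +2.803 V (n = 2).
Rearranging E = E° − (0.0592/n)·log Q gives log Q = 2(+2.803 − (+2.585))/0.0592 = 7.365.
Balancing electrons gives 2 Ce⁴⁺(aq) + Mn(s) → 2 Ce³⁺(aq) + Mn²⁺(aq); thus Q = ([Ce³⁺(aq)]^2·[Mn²⁺(aq)]) / [Ce⁴⁺(aq)]^2.
Substituting the known concentrations and solving, log [Mn²⁺(aq)] = −0.070 and [Mn²⁺(aq)] = 0.85 M.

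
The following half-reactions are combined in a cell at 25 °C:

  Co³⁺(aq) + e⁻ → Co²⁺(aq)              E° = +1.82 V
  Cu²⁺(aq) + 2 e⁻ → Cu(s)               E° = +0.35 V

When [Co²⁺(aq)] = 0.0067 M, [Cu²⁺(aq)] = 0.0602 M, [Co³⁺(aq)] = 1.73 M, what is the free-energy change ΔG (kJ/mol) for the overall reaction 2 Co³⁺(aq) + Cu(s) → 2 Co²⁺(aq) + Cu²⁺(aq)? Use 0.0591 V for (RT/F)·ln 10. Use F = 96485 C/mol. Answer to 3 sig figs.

With Co³⁺/Co²⁺ reduced at the cathode, E°cell = +1.82 − (+0.35) = +1.47 V and n = 2.
Q = ([Co²⁺(aq)]^2·[Cu²⁺(aq)]) / [Co³⁺(aq)]^2 = 9.03×10^−7, so log Q = −6.044 and E = +1.47 − (0.0591/2)(−6.044) = +1.6486 V.
Finally ΔG = −nFE = −(2)(96485 C/mol)(+1.6486 V) = −318 kJ/mol.

−318 kJ/mol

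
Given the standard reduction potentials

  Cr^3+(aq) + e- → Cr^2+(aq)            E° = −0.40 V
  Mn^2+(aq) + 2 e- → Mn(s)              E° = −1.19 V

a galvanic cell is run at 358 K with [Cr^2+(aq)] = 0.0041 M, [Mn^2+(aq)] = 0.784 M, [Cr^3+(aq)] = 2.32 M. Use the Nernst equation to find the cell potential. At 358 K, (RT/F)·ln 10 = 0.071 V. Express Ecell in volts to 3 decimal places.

+0.989 V

The Cr³⁺/Cr²⁺ couple has the more positive E°, so it is the cathode; Mn²⁺/Mn is the anode.
The standard potential is −0.40 − (−1.19) = +0.79 V and the balanced reaction transfers n = 2 electrons.
Balancing gives 2 Cr^3+(aq) + Mn(s) → 2 Cr^2+(aq) + Mn^2+(aq); hence Q = ([Cr^2+(aq)]^2·[Mn^2+(aq)]) / [Cr^3+(aq)]^2 = 2.45×10^−6 (log Q = −5.611).
E = E° − (0.071/n)·log Q = +0.79 − (0.071/2)(−5.611) = +0.989 V.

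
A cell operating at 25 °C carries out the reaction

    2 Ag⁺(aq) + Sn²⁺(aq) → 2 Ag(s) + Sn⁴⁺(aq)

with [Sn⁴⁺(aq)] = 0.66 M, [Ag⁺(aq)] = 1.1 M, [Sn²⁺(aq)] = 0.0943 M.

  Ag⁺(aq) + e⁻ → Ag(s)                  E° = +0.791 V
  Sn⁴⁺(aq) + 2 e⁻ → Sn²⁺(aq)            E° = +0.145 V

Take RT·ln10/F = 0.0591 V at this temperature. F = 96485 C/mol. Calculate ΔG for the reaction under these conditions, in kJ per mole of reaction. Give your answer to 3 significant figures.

With Ag⁺/Ag reduced at the cathode, E°cell = +0.791 − (+0.145) = +0.646 V and n = 2.
Q = [Sn⁴⁺(aq)] / ([Ag⁺(aq)]^2·[Sn²⁺(aq)]) = 5.78, so log Q = 0.762 and E = +0.646 − (0.0591/2)(0.762) = +0.6235 V.
Then ΔG = −nFE = −2 × 96485 × +0.6235 J/mol = −120 kJ/mol.

−120 kJ/mol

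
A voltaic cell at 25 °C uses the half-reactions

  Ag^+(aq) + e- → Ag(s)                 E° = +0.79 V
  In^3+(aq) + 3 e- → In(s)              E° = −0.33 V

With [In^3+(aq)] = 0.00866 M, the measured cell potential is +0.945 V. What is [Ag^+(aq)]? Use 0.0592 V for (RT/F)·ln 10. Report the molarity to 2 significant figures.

0.00023 M

With Ag⁺/Ag at the cathode and In³⁺/In at the anode, E°cell = +0.79 − (−0.33) = +1.12 V (n = 3).
Since E = E° − (0.0592/n)·log Q, log Q = n(E° − E)/0.0592 = 8.868.
Balancing electrons gives 3 Ag^+(aq) + In(s) → 3 Ag(s) + In^3+(aq); thus Q = [In^3+(aq)] / [Ag^+(aq)]^3.
Solving for the unknown gives log [Ag^+(aq)] = −3.643, so [Ag^+(aq)] ≈ 0.00023 M.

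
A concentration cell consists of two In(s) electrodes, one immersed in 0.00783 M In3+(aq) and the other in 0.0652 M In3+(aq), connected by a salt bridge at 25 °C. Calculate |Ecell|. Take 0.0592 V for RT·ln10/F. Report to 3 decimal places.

For a concentration cell E°cell = 0, since both electrodes use the same couple.
The compartment with the higher In3+(aq) concentration (0.0652 M) acts as the cathode; ions are reduced there and produced at the dilute (0.00783 M) anode.
With n = 3, Ecell = −(0.0592/3)·log([dilute]/[conc]) = −(0.0592/3)·log(0.00783/0.0652) = +0.018 V.

0.018 V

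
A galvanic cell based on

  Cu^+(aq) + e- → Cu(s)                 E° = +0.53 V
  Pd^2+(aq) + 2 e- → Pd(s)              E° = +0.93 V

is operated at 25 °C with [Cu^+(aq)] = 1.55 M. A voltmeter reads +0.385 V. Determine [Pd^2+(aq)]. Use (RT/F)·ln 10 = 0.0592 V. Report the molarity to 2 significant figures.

0.75 M

Pd²⁺/Pd is the cathode (higher E°); E°cell = +0.93 − (+0.53) = +0.40 V with n = 2.
Rearranging E = E° − (0.0592/n)·log Q gives log Q = 2(+0.40 − (+0.385))/0.0592 = 0.507.
For Pd^2+(aq) + 2 Cu(s) → Pd(s) + 2 Cu^+(aq), the reaction quotient is Q = [Cu^+(aq)]^2 / [Pd^2+(aq)].
Isolating [Pd^2+(aq)] in Q = 10^{0.507} yields log [Pd^2+(aq)] = −0.126, i.e. 0.75 M.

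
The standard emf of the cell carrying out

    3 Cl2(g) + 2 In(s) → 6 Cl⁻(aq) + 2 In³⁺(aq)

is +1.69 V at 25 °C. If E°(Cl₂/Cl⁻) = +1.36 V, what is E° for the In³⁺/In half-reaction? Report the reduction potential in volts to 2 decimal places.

In the reaction as written the Cl₂/Cl⁻ couple is reduced (cathode) and In³⁺/In is oxidized (anode), so E°cell = E°(Cl₂/Cl⁻) − E°(In³⁺/In).
E°(In³⁺/In) = E°(cathode) − E°cell = +1.36 − (+1.69) = −0.33 V.

−0.33 V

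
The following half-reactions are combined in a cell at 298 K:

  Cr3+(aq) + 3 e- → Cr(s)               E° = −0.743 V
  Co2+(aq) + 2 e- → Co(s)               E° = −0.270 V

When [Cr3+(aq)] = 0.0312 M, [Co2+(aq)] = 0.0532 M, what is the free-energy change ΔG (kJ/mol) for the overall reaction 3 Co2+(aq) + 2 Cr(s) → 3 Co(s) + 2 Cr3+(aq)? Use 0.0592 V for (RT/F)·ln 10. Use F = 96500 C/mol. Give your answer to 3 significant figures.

−269 kJ/mol

The standard cell potential is −0.270 − (−0.743) = +0.473 V, with n = 6 electrons in the balanced equation.
Q = [Cr3+(aq)]^2 / [Co2+(aq)]^3 = 6.47, so log Q = 0.811 and E = +0.473 − (0.0592/6)(0.811) = +0.4650 V.
ΔG = −nFE = −(6)(96500)(+0.4650) J/mol = −269 kJ/mol.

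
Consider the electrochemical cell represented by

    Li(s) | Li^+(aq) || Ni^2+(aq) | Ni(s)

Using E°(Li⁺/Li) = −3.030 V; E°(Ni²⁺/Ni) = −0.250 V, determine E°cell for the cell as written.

By convention the left-hand electrode in cell notation is the anode (oxidation) and the right-hand electrode is the cathode (reduction).
E°cell = E°(right) − E°(left) = −0.250 − (−3.030) = +2.780 V.

+2.780 V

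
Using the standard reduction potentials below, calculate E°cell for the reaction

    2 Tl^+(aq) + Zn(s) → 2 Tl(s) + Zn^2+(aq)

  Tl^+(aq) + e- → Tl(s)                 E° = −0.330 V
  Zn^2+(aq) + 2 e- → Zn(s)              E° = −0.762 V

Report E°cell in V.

+0.432 V

In the reaction as written, Tl^+(aq) is reduced (cathode) and Zn^2+(aq) is produced by oxidation at the anode.
E°cell = E°(cathode) − E°(anode) = −0.330 − (−0.762) = +0.432 V.
The positive value indicates the reaction is spontaneous as written.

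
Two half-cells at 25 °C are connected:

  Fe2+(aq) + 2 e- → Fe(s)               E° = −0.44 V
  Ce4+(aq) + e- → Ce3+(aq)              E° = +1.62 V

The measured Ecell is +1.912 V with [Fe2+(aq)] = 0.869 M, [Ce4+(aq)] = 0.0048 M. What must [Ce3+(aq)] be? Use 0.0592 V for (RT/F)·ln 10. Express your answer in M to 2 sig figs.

1.6 M

Ce⁴⁺/Ce³⁺ is the cathode (higher E°); E°cell = +1.62 − (−0.44) = +2.06 V with n = 2.
Since E = E° − (0.0592/n)·log Q, log Q = n(E° − E)/0.0592 = 5.000.
Balancing electrons gives 2 Ce4+(aq) + Fe(s) → 2 Ce3+(aq) + Fe2+(aq); thus Q = ([Ce3+(aq)]^2·[Fe2+(aq)]) / [Ce4+(aq)]^2.
Substituting the known concentrations and solving, log [Ce3+(aq)] = 0.212 and [Ce3+(aq)] = 1.6 M.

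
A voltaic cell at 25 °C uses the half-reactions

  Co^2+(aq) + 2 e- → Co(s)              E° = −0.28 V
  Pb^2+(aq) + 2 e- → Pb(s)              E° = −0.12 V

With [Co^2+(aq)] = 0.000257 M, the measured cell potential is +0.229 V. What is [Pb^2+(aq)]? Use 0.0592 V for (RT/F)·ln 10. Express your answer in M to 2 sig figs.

The Pb²⁺/Pb couple has the larger reduction potential, so it is the cathode: E°cell = −0.12 − (−0.28) = +0.16 V and n = 2.
Rearranging E = E° − (0.0592/n)·log Q gives log Q = 2(+0.16 − (+0.229))/0.0592 = −2.331.
The balanced reaction is Pb^2+(aq) + Co(s) → Pb(s) + Co^2+(aq), so Q = [Co^2+(aq)] / [Pb^2+(aq)].
Solving for the unknown gives log [Pb^2+(aq)] = −1.259, so [Pb^2+(aq)] ≈ 0.055 M.

0.055 M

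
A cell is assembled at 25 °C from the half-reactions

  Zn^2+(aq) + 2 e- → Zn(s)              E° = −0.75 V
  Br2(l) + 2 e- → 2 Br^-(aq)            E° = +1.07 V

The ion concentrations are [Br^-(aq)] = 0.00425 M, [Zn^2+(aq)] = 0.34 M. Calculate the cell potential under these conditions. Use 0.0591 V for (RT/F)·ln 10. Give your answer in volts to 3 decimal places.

The Br₂/Br⁻ couple has the more positive E°, so it is the cathode; Zn²⁺/Zn is the anode.
E°cell = E°cat − E°an = +1.07 − (−0.75) = +1.82 V; n = 2.
Balancing gives Br2(l) + Zn(s) → 2 Br^-(aq) + Zn^2+(aq); hence Q = [Br^-(aq)]^2·[Zn^2+(aq)] = 6.14×10^−6 (log Q = −5.212).
E = E° − (0.0591/n)·log Q = +1.82 − (0.0591/2)(−5.212) = +1.974 V.

+1.974 V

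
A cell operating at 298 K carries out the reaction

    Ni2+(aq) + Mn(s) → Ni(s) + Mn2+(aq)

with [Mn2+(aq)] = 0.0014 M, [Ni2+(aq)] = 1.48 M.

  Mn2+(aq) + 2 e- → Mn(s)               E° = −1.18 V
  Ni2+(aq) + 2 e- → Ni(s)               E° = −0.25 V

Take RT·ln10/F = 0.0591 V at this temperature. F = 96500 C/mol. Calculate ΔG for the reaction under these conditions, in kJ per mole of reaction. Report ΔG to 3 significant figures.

The standard cell potential is −0.25 − (−1.18) = +0.93 V, with n = 2 electrons in the balanced equation.
Q = [Mn2+(aq)] / [Ni2+(aq)] = 0.000946, so log Q = −3.024 and E = +0.93 − (0.0591/2)(−3.024) = +1.0194 V.
Then ΔG = −nFE = −2 × 96500 × +1.0194 J/mol = −197 kJ/mol.

−197 kJ/mol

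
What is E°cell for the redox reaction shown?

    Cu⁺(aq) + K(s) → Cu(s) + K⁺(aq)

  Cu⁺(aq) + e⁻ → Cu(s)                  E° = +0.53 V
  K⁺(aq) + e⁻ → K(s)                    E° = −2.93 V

In the reaction as written, Cu⁺(aq) is reduced (cathode) and K⁺(aq) is produced by oxidation at the anode.
E°cell = E°(cathode) − E°(anode) = +0.53 − (−2.93) = +3.46 V.

+3.46 V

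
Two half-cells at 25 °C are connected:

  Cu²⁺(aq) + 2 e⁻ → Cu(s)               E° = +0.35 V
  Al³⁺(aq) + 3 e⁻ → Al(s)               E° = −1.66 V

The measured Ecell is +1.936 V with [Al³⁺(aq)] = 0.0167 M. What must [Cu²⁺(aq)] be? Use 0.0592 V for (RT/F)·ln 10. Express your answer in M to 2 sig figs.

0.00021 M

With Cu²⁺/Cu at the cathode and Al³⁺/Al at the anode, E°cell = +0.35 − (−1.66) = +2.01 V (n = 6).
Since E = E° − (0.0592/n)·log Q, log Q = n(E° − E)/0.0592 = 7.500.
Balancing electrons gives 3 Cu²⁺(aq) + 2 Al(s) → 3 Cu(s) + 2 Al³⁺(aq); thus Q = [Al³⁺(aq)]^2 / [Cu²⁺(aq)]^3.
Solving for the unknown gives log [Cu²⁺(aq)] = −3.685, so [Cu²⁺(aq)] ≈ 0.00021 M.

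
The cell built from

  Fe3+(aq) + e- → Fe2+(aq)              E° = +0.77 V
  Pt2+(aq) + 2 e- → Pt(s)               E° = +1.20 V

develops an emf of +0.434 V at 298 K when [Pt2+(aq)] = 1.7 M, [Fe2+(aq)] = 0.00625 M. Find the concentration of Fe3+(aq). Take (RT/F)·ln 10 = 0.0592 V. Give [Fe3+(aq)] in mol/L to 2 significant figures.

0.0070 M

The Pt²⁺/Pt couple has the larger reduction potential, so it is the cathode: E°cell = +1.20 − (+0.77) = +0.43 V and n = 2.
From the Nernst equation, log Q = n(E° − E)/0.0592 = 2·(+0.43 − (+0.434))/0.0592 = −0.135.
Balancing electrons gives Pt2+(aq) + 2 Fe2+(aq) → Pt(s) + 2 Fe3+(aq); thus Q = [Fe3+(aq)]^2 / ([Pt2+(aq)]·[Fe2+(aq)]^2).
Isolating [Fe3+(aq)] in Q = 10^{−0.135} yields log [Fe3+(aq)] = −2.156, i.e. 0.0070 M.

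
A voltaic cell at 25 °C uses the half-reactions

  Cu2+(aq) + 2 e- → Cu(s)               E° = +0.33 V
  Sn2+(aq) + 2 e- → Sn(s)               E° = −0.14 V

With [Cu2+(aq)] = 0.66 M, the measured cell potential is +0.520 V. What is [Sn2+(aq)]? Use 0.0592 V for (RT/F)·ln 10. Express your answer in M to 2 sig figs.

Cu²⁺/Cu is the cathode (higher E°); E°cell = +0.33 − (−0.14) = +0.47 V with n = 2.
Since E = E° − (0.0592/n)·log Q, log Q = n(E° − E)/0.0592 = −1.689.
The balanced reaction is Cu2+(aq) + Sn(s) → Cu(s) + Sn2+(aq), so Q = [Sn2+(aq)] / [Cu2+(aq)].
Isolating [Sn2+(aq)] in Q = 10^{−1.689} yields log [Sn2+(aq)] = −1.869, i.e. 0.014 M.

0.014 M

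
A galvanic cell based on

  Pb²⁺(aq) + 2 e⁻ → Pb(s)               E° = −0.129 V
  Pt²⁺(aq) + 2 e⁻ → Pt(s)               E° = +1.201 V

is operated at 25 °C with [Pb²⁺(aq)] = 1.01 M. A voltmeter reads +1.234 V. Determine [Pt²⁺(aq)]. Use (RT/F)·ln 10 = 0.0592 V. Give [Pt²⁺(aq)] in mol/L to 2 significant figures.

With Pt²⁺/Pt at the cathode and Pb²⁺/Pb at the anode, E°cell = +1.201 − (−0.129) = +1.330 V (n = 2).
Rearranging E = E° − (0.0592/n)·log Q gives log Q = 2(+1.330 − (+1.234))/0.0592 = 3.243.
For Pt²⁺(aq) + Pb(s) → Pt(s) + Pb²⁺(aq), the reaction quotient is Q = [Pb²⁺(aq)] / [Pt²⁺(aq)].
Substituting the known concentrations and solving, log [Pt²⁺(aq)] = −3.239 and [Pt²⁺(aq)] = 0.00058 M.

0.00058 M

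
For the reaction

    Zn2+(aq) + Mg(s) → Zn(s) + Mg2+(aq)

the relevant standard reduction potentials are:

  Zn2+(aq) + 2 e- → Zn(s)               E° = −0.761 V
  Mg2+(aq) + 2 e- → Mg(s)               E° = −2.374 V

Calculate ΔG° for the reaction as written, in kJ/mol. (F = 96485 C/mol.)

−311 kJ/mol

In the reaction as written Zn2+(aq) is reduced, so the Zn²⁺/Zn couple is the cathode and Mg²⁺/Mg is the anode.
E°cell = −0.761 − (−2.374) = +1.613 V; balancing electrons gives n = 2.
ΔG° = −nFE°cell = −(2)(96485)(+1.613) J/mol = −311 kJ/mol.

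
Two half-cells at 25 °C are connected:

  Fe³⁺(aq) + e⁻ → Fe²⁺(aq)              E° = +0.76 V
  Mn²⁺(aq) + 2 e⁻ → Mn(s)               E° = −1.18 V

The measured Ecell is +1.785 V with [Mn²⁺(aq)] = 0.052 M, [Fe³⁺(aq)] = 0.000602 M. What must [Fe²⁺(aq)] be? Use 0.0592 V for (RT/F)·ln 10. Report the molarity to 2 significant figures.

1.1 M

Fe³⁺/Fe²⁺ is the cathode (higher E°); E°cell = +0.76 − (−1.18) = +1.94 V with n = 2.
From the Nernst equation, log Q = n(E° − E)/0.0592 = 2·(+1.94 − (+1.785))/0.0592 = 5.236.
Balancing electrons gives 2 Fe³⁺(aq) + Mn(s) → 2 Fe²⁺(aq) + Mn²⁺(aq); thus Q = ([Fe²⁺(aq)]^2·[Mn²⁺(aq)]) / [Fe³⁺(aq)]^2.
Substituting the known concentrations and solving, log [Fe²⁺(aq)] = 0.040 and [Fe²⁺(aq)] = 1.1 M.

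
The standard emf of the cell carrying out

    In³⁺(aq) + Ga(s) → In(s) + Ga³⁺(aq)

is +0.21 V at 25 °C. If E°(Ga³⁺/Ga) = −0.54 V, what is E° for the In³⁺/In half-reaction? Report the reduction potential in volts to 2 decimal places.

In the reaction as written the In³⁺/In couple is reduced (cathode) and Ga³⁺/Ga is oxidized (anode), so E°cell = E°(In³⁺/In) − E°(Ga³⁺/Ga).
E°(In³⁺/In) = E°cell + E°(anode) = +0.21 + (−0.54) = −0.33 V.

−0.33 V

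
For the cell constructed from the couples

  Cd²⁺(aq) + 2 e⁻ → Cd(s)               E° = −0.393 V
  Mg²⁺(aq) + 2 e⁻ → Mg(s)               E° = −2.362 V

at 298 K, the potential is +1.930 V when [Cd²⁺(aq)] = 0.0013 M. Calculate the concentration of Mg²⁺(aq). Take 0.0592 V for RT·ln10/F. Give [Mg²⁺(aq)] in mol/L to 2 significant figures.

The Cd²⁺/Cd couple has the larger reduction potential, so it is the cathode: E°cell = −0.393 − (−2.362) = +1.969 V and n = 2.
Since E = E° − (0.0592/n)·log Q, log Q = n(E° − E)/0.0592 = 1.318.
The balanced reaction is Cd²⁺(aq) + Mg(s) → Cd(s) + Mg²⁺(aq), so Q = [Mg²⁺(aq)] / [Cd²⁺(aq)].
Isolating [Mg²⁺(aq)] in Q = 10^{1.318} yields log [Mg²⁺(aq)] = −1.568, i.e. 0.027 M.

0.027 M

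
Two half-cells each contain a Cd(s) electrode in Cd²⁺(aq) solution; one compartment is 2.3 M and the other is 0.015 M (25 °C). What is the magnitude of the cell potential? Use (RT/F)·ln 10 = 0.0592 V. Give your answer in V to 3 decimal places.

For a concentration cell E°cell = 0, since both electrodes use the same couple.
The compartment with the higher Cd²⁺(aq) concentration (2.3 M) acts as the cathode; ions are reduced there and produced at the dilute (0.015 M) anode.
With n = 2, Ecell = −(0.0592/2)·log([dilute]/[conc]) = −(0.0592/2)·log(0.015/2.3) = +0.065 V.

0.065 V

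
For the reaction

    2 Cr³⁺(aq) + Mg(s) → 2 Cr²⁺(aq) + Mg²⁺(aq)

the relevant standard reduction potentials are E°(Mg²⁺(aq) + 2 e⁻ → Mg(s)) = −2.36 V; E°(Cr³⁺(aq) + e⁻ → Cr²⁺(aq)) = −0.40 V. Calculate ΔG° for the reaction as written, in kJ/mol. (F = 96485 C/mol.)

−378 kJ/mol

In the reaction as written Cr³⁺(aq) is reduced, so the Cr³⁺/Cr²⁺ couple is the cathode and Mg²⁺/Mg is the anode.
E°cell = −0.40 − (−2.36) = +1.96 V; balancing electrons gives n = 2.
ΔG° = −nFE°cell = −(2)(96485)(+1.96) J/mol = −378 kJ/mol.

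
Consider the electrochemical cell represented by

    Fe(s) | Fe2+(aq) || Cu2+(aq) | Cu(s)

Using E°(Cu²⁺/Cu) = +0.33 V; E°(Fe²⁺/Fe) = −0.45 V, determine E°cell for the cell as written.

+0.78 V

By convention the left-hand electrode in cell notation is the anode (oxidation) and the right-hand electrode is the cathode (reduction).
E°cell = E°(right) − E°(left) = +0.33 − (−0.45) = +0.78 V.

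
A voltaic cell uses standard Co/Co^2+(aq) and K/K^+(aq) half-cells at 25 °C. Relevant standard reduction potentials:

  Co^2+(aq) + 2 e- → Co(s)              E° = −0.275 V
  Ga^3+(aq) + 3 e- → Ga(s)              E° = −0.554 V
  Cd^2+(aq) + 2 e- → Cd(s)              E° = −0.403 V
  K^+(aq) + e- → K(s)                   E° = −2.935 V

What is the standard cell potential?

+2.660 V

The Co²⁺/Co couple has the higher E°, so Co ion is reduced (cathode) and K is oxidized (anode).
E°cell = E°(cathode) − E°(anode) = −0.275 − (−2.935) = +2.660 V.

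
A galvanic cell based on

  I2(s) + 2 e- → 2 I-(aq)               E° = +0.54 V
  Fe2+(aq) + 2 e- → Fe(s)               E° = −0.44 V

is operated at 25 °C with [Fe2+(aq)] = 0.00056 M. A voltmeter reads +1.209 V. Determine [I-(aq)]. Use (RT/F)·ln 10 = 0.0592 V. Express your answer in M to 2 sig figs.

0.0057 M

With I₂/I⁻ at the cathode and Fe²⁺/Fe at the anode, E°cell = +0.54 − (−0.44) = +0.98 V (n = 2).
Since E = E° − (0.0592/n)·log Q, log Q = n(E° − E)/0.0592 = −7.736.
For I2(s) + Fe(s) → 2 I-(aq) + Fe2+(aq), the reaction quotient is Q = [I-(aq)]^2·[Fe2+(aq)].
Isolating [I-(aq)] in Q = 10^{−7.736} yields log [I-(aq)] = −2.242, i.e. 0.0057 M.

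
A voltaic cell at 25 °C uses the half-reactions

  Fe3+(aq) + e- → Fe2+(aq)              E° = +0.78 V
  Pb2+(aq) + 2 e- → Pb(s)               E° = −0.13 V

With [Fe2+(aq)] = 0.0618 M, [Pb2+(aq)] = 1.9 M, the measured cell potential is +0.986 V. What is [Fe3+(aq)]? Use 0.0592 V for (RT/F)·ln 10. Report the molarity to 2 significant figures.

1.6 M

The Fe³⁺/Fe²⁺ couple has the larger reduction potential, so it is the cathode: E°cell = +0.78 − (−0.13) = +0.91 V and n = 2.
Rearranging E = E° − (0.0592/n)·log Q gives log Q = 2(+0.91 − (+0.986))/0.0592 = −2.568.
The balanced reaction is 2 Fe3+(aq) + Pb(s) → 2 Fe2+(aq) + Pb2+(aq), so Q = ([Fe2+(aq)]^2·[Pb2+(aq)]) / [Fe3+(aq)]^2.
Substituting the known concentrations and solving, log [Fe3+(aq)] = 0.214 and [Fe3+(aq)] = 1.6 M.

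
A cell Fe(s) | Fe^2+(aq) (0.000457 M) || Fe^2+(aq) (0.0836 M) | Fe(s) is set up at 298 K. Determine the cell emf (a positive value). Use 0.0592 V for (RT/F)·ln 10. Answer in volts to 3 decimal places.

0.067 V

For a concentration cell E°cell = 0, since both electrodes use the same couple.
The compartment with the higher Fe^2+(aq) concentration (0.0836 M) acts as the cathode; ions are reduced there and produced at the dilute (0.000457 M) anode.
With n = 2, Ecell = −(0.0592/2)·log([dilute]/[conc]) = −(0.0592/2)·log(0.000457/0.0836) = +0.067 V.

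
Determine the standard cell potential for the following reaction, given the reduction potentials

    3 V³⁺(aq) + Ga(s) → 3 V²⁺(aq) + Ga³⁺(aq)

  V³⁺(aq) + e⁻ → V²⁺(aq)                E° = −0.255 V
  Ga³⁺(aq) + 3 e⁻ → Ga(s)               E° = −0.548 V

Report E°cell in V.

In the reaction as written, V³⁺(aq) is reduced (cathode) and Ga³⁺(aq) is produced by oxidation at the anode.
E°cell = E°(cathode) − E°(anode) = −0.255 − (−0.548) = +0.293 V.

+0.293 V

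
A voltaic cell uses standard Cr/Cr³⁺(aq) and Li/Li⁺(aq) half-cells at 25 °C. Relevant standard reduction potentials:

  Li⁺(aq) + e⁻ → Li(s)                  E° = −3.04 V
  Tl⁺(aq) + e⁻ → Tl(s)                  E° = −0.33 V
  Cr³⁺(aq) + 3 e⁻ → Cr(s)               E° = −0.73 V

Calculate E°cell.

The Cr³⁺/Cr couple has the higher E°, so Cr ion is reduced (cathode) and Li is oxidized (anode).
E°cell = E°(cathode) − E°(anode) = −0.73 − (−3.04) = +2.31 V.

+2.31 V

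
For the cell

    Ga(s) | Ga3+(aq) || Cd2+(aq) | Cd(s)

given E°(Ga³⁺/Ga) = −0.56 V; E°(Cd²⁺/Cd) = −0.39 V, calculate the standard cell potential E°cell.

+0.17 V

By convention the left-hand electrode in cell notation is the anode (oxidation) and the right-hand electrode is the cathode (reduction).
E°cell = E°(right) − E°(left) = −0.39 − (−0.56) = +0.17 V.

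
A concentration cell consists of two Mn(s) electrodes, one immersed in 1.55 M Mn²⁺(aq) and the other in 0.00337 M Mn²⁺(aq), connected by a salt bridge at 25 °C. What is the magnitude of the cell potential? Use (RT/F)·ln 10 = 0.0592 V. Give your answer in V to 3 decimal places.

For a concentration cell E°cell = 0, since both electrodes use the same couple.
The compartment with the higher Mn²⁺(aq) concentration (1.55 M) acts as the cathode; ions are reduced there and produced at the dilute (0.00337 M) anode.
With n = 2, Ecell = −(0.0592/2)·log([dilute]/[conc]) = −(0.0592/2)·log(0.00337/1.55) = +0.079 V.

0.079 V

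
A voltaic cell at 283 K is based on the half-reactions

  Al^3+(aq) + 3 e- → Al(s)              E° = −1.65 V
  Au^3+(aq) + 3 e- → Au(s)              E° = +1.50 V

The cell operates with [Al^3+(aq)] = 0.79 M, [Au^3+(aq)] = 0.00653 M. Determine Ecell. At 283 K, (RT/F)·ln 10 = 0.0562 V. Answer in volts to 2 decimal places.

Since E°(Au³⁺/Au) > E°(Al³⁺/Al), Au³⁺/Au serves as the cathode.
E°cell = E°cat − E°an = +1.50 − (−1.65) = +3.15 V; n = 3.
Balancing gives Au^3+(aq) + Al(s) → Au(s) + Al^3+(aq); hence Q = [Al^3+(aq)] / [Au^3+(aq)] = 121 (log Q = 2.083).
E = E° − (0.0562/n)·log Q = +3.15 − (0.0562/3)(2.083) = +3.11 V.

+3.11 V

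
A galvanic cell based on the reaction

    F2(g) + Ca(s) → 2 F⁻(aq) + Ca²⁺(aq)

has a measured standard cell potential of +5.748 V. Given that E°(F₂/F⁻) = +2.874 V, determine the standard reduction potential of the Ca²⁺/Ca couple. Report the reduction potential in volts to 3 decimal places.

−2.874 V

In the reaction as written the F₂/F⁻ couple is reduced (cathode) and Ca²⁺/Ca is oxidized (anode), so E°cell = E°(F₂/F⁻) − E°(Ca²⁺/Ca).
E°(Ca²⁺/Ca) = E°(cathode) − E°cell = +2.874 − (+5.748) = −2.874 V.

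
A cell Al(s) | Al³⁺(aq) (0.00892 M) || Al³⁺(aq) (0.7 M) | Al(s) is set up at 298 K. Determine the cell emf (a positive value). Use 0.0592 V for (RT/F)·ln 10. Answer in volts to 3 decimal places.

0.037 V

For a concentration cell E°cell = 0, since both electrodes use the same couple.
The compartment with the higher Al³⁺(aq) concentration (0.7 M) acts as the cathode; ions are reduced there and produced at the dilute (0.00892 M) anode.
With n = 3, Ecell = −(0.0592/3)·log([dilute]/[conc]) = −(0.0592/3)·log(0.00892/0.7) = +0.037 V.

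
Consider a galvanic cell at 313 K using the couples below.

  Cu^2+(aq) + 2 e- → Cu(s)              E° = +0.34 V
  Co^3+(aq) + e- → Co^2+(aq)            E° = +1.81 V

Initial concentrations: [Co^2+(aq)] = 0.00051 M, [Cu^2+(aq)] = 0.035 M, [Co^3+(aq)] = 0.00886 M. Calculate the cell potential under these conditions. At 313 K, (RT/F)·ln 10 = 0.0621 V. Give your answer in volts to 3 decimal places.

Co³⁺/Co²⁺ is reduced (cathode, E° = +1.81 V) and Cu²⁺/Cu is oxidized (anode).
E°cell = +1.81 − (+0.34) = +1.47 V, with n = 2 electrons transferred.
Balancing gives 2 Co^3+(aq) + Cu(s) → 2 Co^2+(aq) + Cu^2+(aq); hence Q = ([Co^2+(aq)]^2·[Cu^2+(aq)]) / [Co^3+(aq)]^2 = 0.000116 (log Q = −3.936).
By the Nernst equation, E = +1.47 − (0.0621/2)·(−3.936) = +1.592 V.

+1.592 V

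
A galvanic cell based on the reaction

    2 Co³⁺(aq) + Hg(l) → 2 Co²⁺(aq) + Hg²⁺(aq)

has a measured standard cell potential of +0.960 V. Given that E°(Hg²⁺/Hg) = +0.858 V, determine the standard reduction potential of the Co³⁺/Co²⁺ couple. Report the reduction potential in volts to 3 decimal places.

+1.818 V

In the reaction as written the Co³⁺/Co²⁺ couple is reduced (cathode) and Hg²⁺/Hg is oxidized (anode), so E°cell = E°(Co³⁺/Co²⁺) − E°(Hg²⁺/Hg).
E°(Co³⁺/Co²⁺) = E°cell + E°(anode) = +0.960 + (+0.858) = +1.818 V.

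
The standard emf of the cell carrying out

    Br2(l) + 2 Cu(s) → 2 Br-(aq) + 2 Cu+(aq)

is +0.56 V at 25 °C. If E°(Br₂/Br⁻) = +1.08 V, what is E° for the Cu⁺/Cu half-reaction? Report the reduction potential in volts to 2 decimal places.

+0.52 V

In the reaction as written the Br₂/Br⁻ couple is reduced (cathode) and Cu⁺/Cu is oxidized (anode), so E°cell = E°(Br₂/Br⁻) − E°(Cu⁺/Cu).
E°(Cu⁺/Cu) = E°(cathode) − E°cell = +1.08 − (+0.56) = +0.52 V.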